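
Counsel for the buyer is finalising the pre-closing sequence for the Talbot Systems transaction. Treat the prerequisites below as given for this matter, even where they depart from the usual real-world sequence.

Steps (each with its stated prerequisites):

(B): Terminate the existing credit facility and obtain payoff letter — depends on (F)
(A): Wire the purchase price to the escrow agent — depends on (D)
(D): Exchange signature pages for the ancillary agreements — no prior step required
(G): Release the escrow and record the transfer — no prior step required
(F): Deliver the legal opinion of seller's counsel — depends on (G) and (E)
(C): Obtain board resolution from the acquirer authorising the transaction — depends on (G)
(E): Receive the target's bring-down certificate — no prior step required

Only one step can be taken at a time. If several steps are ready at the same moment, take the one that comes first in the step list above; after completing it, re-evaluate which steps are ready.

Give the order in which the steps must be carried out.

(D), (A), (G), (C), (E), (F), (B)

Nothing is required for (D), (G) and (E). (D) is listed earlier → (D) first.
Ready: (A), (G) and (E). (A) is listed earlier → (A).
(G) and (E) are both available; (G) is listed earlier → (G).
(C) now also ready, so the ready set is {(C), (E)}; (C) is listed earlier → (C).
That leaves (E) as the only ready step → (E).
(F) needed (G) and (E), now all done → (F).
(B) needed (F), now all done → (B).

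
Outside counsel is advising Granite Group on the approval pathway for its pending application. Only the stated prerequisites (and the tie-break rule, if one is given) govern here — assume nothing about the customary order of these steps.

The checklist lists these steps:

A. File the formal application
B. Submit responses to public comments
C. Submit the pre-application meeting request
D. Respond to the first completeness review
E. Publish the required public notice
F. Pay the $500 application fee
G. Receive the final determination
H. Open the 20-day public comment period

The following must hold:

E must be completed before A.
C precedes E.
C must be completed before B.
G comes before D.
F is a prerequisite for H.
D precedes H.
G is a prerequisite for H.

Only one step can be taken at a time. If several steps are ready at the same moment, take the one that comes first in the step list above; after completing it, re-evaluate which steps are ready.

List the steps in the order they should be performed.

C, B, E, A, F, G, D, H

C, F and G have no prerequisites; C is listed earlier, so C is first.
B and E now also ready, so the ready set is {B, E, F, G}; B is listed earlier → B.
Now E, F and G have their prerequisites met. E is listed earlier, so E next.
A, F and G are all available; A is listed earlier → A.
Now F and G have their prerequisites met. F is listed earlier, so F next.
That leaves G as the only ready step → G.
That leaves D as the only ready step → D.
H is the only step now ready → H.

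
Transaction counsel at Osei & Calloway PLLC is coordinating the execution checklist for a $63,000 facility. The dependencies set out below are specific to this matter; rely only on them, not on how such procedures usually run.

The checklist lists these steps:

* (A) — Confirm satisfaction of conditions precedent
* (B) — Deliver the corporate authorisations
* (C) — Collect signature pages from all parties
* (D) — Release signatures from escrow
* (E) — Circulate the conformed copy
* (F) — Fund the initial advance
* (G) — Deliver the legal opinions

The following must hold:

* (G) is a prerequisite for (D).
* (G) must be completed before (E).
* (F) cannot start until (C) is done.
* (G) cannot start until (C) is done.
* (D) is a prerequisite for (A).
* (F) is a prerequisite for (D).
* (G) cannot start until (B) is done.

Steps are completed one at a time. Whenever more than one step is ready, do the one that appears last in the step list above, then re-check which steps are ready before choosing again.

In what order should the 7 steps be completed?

(C) and (B) have no prerequisites; (C) is listed later, so (C) is first.
Ready: (F) and (B). (F) is listed later → (F).
(B) is the only step now ready → (B).
(G) needed (C) and (B), now all done → (G).
Ready: (E) and (D). (E) is listed later → (E).
(D) is the only step now ready → (D).
(A) needed (D), now all done → (A).

(C), (F), (B), (G), (E), (D), (A)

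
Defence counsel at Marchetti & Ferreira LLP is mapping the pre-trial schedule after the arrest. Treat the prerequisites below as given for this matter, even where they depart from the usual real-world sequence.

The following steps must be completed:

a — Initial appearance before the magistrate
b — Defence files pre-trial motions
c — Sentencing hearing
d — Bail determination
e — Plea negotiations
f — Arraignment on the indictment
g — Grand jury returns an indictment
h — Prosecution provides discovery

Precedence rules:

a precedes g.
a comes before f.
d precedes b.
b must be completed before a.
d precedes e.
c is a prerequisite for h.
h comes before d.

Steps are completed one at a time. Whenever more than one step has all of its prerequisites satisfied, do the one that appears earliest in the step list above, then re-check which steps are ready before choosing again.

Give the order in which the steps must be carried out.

c has no prerequisites → c first.
Next only h has its prerequisites met → h.
That leaves d as the only ready step → d.
Now b and e have their prerequisites met. b is listed earlier, so b next.
Ready: a and e. a is listed earlier → a.
e, f and g are all available; e is listed earlier → e.
Now f and g have their prerequisites met. f is listed earlier, so f next.
That leaves g as the only ready step → g.

c → h → d → b → a → e → f → g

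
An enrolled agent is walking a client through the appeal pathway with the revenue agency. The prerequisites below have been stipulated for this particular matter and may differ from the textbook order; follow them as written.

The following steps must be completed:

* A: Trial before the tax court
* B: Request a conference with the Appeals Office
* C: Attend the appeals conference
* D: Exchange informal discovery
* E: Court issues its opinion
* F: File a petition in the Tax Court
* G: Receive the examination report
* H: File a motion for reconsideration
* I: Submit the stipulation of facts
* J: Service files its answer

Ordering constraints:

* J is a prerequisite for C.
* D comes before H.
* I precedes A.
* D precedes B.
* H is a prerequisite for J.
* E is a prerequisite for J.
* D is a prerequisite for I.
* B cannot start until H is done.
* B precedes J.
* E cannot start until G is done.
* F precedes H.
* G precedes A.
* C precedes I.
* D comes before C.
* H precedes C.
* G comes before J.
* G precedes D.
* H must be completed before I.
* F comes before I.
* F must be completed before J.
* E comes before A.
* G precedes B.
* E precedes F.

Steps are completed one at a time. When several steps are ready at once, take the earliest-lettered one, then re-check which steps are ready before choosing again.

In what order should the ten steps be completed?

G → D → E → F → H → B → J → C → I → A

G is the only step with nothing outstanding, so it goes first.
Ready: D and E. D has the earlier label → D.
E is the only step now ready → E.
F is the only step now ready → F.
Next only H has its prerequisites met → H.
B needed D, G and H, now all done → B.
Next only J has its prerequisites met → J.
That leaves C as the only ready step → C.
That leaves I as the only ready step → I.
Next only A has its prerequisites met → A.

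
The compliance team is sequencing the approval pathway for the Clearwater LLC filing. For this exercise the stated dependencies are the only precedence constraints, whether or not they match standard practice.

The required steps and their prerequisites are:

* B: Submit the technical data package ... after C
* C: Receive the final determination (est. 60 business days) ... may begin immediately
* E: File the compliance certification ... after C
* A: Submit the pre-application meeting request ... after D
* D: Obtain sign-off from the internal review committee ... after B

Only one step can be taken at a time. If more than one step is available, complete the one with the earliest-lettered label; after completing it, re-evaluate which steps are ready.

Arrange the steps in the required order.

C → B → D → A → E

C is the only step with nothing outstanding, so it goes first.
Now B and E have their prerequisites met. B has the earlier label, so B next.
D now also ready, so the ready set is {D, E}; D has the earlier label → D.
A now also ready, so the ready set is {A, E}; A has the earlier label → A.
E is the only step now ready → E.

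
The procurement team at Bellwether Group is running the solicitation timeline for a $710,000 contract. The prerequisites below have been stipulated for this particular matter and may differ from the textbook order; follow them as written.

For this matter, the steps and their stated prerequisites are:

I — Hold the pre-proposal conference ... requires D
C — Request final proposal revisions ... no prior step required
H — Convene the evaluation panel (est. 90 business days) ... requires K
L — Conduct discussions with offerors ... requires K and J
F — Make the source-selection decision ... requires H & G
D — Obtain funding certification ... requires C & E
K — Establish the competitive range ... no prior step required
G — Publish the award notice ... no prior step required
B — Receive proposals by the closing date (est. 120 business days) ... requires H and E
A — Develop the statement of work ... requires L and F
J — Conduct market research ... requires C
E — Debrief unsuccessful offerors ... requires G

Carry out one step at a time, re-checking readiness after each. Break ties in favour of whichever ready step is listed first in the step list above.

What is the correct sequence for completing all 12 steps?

Nothing is required for C, K and G. C is listed earlier → C first.
K, G and J are all available; K is listed earlier → K.
Ready: H, G and J. H is listed earlier → H.
Now G and J have their prerequisites met. G is listed earlier, so G next.
F and E now also ready, so the ready set is {F, J, E}; F is listed earlier → F.
Ready: J and E. J is listed earlier → J.
L now also ready, so the ready set is {L, E}; L is listed earlier → L.
Now A and E have their prerequisites met. A is listed earlier, so A next.
That leaves E as the only ready step → E.
Now D and B have their prerequisites met. D is listed earlier, so D next.
I now also ready, so the ready set is {I, B}; I is listed earlier → I.
B needed H and E, now all done → B.

C, K, H, G, F, J, L, A, E, D, I, B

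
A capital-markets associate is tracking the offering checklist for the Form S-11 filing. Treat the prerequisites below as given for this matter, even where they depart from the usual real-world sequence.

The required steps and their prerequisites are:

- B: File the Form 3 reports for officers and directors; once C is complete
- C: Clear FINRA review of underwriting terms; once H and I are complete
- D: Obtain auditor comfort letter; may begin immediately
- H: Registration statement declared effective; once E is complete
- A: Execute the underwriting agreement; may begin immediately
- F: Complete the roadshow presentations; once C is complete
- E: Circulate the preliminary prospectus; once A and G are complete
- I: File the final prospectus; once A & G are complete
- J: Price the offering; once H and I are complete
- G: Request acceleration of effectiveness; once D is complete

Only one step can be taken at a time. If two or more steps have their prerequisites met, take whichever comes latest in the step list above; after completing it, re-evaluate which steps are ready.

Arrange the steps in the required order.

A and D have no prerequisites; A is listed later, so A is first.
Next only D has its prerequisites met → D.
G needed D, now all done → G.
Now I and E have their prerequisites met. I is listed later, so I next.
That leaves E as the only ready step → E.
H is the only step now ready → H.
J and C are both available; J is listed later → J.
C needed I and H, now all done → C.
Now F and B have their prerequisites met. F is listed later, so F next.
That leaves B as the only ready step → B.

A D G I E H J C F B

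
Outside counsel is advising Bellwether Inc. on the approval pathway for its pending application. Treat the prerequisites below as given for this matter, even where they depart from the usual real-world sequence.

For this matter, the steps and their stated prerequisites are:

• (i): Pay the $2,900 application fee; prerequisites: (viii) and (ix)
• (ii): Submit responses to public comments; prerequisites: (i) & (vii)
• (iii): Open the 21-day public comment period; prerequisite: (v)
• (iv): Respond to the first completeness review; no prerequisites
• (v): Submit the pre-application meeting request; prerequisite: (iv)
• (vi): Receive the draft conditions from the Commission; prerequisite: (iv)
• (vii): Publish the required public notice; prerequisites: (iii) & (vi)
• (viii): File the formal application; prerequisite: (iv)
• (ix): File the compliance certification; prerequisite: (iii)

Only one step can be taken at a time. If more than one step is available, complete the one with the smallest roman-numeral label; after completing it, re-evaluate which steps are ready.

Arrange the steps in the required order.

Only (iv) has no prerequisites, so it is first.
(v), (vi) and (viii) are all available; (v) has the earlier label → (v).
(iii) now also ready, so the ready set is {(iii), (vi), (viii)}; (iii) has the earlier label → (iii).
(ix) now also ready, so the ready set is {(vi), (viii), (ix)}; (vi) has the earlier label → (vi).
(vii), (viii) and (ix) are all available; (vii) has the earlier label → (vii).
Ready: (viii) and (ix). (viii) has the earlier label → (viii).
(ix) is the only step now ready → (ix).
(i) is the only step now ready → (i).
(ii) is the only step now ready → (ii).

(iv), (v), (iii), (vi), (vii), (viii), (ix), (i), (ii)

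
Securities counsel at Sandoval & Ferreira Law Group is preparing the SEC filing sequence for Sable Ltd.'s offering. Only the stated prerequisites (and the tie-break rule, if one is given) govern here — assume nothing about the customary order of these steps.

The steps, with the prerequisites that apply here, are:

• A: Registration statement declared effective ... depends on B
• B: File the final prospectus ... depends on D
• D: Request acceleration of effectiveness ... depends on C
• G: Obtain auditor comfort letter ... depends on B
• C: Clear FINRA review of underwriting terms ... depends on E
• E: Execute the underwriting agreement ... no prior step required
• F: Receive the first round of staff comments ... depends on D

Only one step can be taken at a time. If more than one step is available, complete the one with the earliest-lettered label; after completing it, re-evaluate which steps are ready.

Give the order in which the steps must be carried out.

E → C → D → B → A → F → G

E is the only step with nothing outstanding, so it goes first.
C needed E, now all done → C.
D needed C, now all done → D.
Now B and F have their prerequisites met. B has the earlier label, so B next.
Ready: A, F and G. A has the earlier label → A.
Now F and G have their prerequisites met. F has the earlier label, so F next.
G is the only step now ready → G.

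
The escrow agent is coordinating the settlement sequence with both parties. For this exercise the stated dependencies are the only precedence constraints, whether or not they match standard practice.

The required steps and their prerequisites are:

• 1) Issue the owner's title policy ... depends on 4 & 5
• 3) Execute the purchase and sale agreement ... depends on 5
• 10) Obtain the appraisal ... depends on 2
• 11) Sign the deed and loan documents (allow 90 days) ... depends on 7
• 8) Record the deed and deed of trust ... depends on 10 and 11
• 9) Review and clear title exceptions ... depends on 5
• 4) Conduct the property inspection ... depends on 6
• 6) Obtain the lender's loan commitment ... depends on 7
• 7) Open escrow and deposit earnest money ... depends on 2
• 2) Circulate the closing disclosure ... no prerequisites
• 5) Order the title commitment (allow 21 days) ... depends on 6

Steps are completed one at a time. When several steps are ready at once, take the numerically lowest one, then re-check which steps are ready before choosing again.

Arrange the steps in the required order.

2, 7, 6, 4, 5, 1, 3, 9, 10, 11, 8

2 has no prerequisites → 2 first.
Now 7 and 10 have their prerequisites met. 7 has the earlier label, so 7 next.
Now 6, 10 and 11 have their prerequisites met. 6 has the earlier label, so 6 next.
Now 4, 5, 10 and 11 have their prerequisites met. 4 has the earlier label, so 4 next.
Ready: 5, 10 and 11. 5 has the earlier label → 5.
1, 3 and 9 now also ready, so the ready set is {1, 3, 9, 10, 11}; 1 has the earlier label → 1.
Now 3, 9, 10 and 11 have their prerequisites met. 3 has the earlier label, so 3 next.
9, 10 and 11 are all available; 9 has the earlier label → 9.
Ready: 10 and 11. 10 has the earlier label → 10.
11 needed 7, now all done → 11.
Next only 8 has its prerequisites met → 8.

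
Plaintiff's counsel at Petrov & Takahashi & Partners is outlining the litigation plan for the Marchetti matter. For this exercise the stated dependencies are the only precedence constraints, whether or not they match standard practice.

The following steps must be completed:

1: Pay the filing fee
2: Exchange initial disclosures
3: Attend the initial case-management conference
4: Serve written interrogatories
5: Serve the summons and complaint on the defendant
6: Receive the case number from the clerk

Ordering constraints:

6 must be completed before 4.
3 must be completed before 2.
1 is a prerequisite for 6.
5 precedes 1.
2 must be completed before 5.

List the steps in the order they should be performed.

Only 3 has no prerequisites, so it is first.
That leaves 2 as the only ready step → 2.
5 needed 2, now all done → 5.
1 is the only step now ready → 1.
6 needed 1, now all done → 6.
4 is the only step now ready → 4.

3 → 2 → 5 → 1 → 6 → 4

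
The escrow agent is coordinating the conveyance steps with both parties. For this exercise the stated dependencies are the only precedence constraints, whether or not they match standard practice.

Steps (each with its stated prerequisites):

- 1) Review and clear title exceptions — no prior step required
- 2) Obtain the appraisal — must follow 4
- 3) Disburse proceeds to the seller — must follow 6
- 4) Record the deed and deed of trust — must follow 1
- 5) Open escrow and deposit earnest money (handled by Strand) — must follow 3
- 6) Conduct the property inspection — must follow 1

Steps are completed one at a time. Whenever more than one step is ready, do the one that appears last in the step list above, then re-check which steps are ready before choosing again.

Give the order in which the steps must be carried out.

1, 6, 4, 3, 5, 2

1 has no prerequisites → 1 first.
6 and 4 are both available; 6 is listed later → 6.
Now 4 and 3 have their prerequisites met. 4 is listed later, so 4 next.
2 now also ready, so the ready set is {3, 2}; 3 is listed later → 3.
5 now also ready, so the ready set is {5, 2}; 5 is listed later → 5.
2 needed 4, now all done → 2.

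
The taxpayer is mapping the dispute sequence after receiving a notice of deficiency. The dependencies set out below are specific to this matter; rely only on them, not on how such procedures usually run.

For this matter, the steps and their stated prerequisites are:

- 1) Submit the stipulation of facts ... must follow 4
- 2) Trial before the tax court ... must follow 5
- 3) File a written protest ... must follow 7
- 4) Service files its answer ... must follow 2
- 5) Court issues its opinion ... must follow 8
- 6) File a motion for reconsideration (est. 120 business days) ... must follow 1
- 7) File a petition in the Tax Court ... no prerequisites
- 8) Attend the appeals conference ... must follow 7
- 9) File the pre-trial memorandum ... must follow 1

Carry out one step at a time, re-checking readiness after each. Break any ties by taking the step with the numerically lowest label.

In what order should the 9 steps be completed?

Only 7 has no prerequisites, so it is first.
Now 3 and 8 have their prerequisites met. 3 has the earlier label, so 3 next.
8 needed 7, now all done → 8.
That leaves 5 as the only ready step → 5.
Next only 2 has its prerequisites met → 2.
4 needed 2, now all done → 4.
Next only 1 has its prerequisites met → 1.
6 and 9 are both available; 6 has the earlier label → 6.
That leaves 9 as the only ready step → 9.

7 3 8 5 2 4 1 6 9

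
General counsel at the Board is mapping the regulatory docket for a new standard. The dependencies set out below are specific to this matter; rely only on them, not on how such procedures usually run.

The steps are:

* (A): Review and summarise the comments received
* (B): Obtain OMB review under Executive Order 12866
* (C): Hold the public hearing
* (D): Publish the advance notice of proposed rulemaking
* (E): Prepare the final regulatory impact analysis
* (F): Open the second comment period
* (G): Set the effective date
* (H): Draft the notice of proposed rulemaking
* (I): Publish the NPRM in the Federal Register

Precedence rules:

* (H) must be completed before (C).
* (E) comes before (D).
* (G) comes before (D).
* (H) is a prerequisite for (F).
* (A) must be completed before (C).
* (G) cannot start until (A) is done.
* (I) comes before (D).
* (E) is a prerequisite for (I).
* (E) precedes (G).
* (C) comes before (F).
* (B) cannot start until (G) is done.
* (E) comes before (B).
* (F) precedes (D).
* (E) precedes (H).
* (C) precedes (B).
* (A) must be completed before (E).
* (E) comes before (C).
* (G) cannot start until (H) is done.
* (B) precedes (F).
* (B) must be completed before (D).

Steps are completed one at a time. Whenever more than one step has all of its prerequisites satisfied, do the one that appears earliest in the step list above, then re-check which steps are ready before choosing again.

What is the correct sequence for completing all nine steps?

(A) is the only step with nothing outstanding, so it goes first.
That leaves (E) as the only ready step → (E).
(H) and (I) are both available; (H) is listed earlier → (H).
Ready: (C), (G) and (I). (C) is listed earlier → (C).
Ready: (G) and (I). (G) is listed earlier → (G).
(B) now also ready, so the ready set is {(B), (I)}; (B) is listed earlier → (B).
(F) now also ready, so the ready set is {(F), (I)}; (F) is listed earlier → (F).
Next only (I) has its prerequisites met → (I).
(D) is the only step now ready → (D).

(A), (E), (H), (C), (G), (B), (F), (I), (D)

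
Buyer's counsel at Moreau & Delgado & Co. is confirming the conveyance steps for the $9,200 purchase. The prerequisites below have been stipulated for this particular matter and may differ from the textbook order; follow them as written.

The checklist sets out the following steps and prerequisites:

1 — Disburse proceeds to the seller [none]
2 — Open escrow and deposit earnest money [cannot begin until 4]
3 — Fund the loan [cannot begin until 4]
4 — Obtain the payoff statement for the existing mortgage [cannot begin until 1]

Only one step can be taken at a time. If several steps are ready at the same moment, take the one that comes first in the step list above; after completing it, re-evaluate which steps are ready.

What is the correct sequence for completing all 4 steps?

1 has no prerequisites → 1 first.
Next only 4 has its prerequisites met → 4.
Now 2 and 3 have their prerequisites met. 2 is listed earlier, so 2 next.
3 is the only step now ready → 3.

1, 4, 2, 3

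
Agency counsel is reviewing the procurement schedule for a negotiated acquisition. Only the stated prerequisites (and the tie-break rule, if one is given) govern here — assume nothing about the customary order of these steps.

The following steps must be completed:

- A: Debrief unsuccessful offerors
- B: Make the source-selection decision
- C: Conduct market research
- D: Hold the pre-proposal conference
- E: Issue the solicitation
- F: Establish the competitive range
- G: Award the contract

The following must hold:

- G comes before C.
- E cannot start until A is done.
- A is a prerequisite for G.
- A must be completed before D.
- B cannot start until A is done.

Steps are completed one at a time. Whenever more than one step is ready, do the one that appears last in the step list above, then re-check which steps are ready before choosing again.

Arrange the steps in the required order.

Nothing is required for F and A. F is listed later → F first.
A is the only step now ready → A.
Now G, E, D and B have their prerequisites met. G is listed later, so G next.
E, D, C and B are all available; E is listed later → E.
Now D, C and B have their prerequisites met. D is listed later, so D next.
Ready: C and B. C is listed later → C.
B is the only step now ready → B.

F A G E D C B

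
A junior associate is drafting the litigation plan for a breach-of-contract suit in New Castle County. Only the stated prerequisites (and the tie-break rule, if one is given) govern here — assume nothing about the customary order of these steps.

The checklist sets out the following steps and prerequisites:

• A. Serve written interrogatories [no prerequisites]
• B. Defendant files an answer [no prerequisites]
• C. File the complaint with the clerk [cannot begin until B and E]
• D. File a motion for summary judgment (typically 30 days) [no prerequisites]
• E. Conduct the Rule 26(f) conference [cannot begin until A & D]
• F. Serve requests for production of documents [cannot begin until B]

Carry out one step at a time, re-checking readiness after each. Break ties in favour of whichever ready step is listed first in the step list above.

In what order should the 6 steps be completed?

A B D E C F

Nothing is required for A, B and D. A is listed earlier → A first.
Ready: B and D. B is listed earlier → B.
Now D and F have their prerequisites met. D is listed earlier, so D next.
E and F are both available; E is listed earlier → E.
C and F are both available; C is listed earlier → C.
That leaves F as the only ready step → F.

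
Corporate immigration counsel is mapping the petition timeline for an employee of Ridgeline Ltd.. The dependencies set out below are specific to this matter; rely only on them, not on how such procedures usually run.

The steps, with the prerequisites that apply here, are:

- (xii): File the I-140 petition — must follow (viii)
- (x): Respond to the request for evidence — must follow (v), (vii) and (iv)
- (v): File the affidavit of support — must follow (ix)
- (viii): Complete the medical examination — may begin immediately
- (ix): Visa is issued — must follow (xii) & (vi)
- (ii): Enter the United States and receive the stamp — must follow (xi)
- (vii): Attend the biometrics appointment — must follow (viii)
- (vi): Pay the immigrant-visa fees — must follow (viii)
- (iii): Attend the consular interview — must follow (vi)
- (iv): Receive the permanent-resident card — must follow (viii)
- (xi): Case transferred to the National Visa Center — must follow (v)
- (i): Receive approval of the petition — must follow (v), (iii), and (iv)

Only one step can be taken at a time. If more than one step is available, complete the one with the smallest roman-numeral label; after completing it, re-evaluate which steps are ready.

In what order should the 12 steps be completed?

Only (viii) has no prerequisites, so it is first.
Ready: (iv), (vi), (vii) and (xii). (iv) has the earlier label → (iv).
Now (vi), (vii) and (xii) have their prerequisites met. (vi) has the earlier label, so (vi) next.
Now (iii), (vii) and (xii) have their prerequisites met. (iii) has the earlier label, so (iii) next.
Now (vii) and (xii) have their prerequisites met. (vii) has the earlier label, so (vii) next.
(xii) needed (viii), now all done → (xii).
That leaves (ix) as the only ready step → (ix).
(v) needed (ix), now all done → (v).
(i), (x) and (xi) are all available; (i) has the earlier label → (i).
Now (x) and (xi) have their prerequisites met. (x) has the earlier label, so (x) next.
(xi) needed (v), now all done → (xi).
(ii) needed (xi), now all done → (ii).

(viii) → (iv) → (vi) → (iii) → (vii) → (xii) → (ix) → (v) → (i) → (x) → (xi) → (ii)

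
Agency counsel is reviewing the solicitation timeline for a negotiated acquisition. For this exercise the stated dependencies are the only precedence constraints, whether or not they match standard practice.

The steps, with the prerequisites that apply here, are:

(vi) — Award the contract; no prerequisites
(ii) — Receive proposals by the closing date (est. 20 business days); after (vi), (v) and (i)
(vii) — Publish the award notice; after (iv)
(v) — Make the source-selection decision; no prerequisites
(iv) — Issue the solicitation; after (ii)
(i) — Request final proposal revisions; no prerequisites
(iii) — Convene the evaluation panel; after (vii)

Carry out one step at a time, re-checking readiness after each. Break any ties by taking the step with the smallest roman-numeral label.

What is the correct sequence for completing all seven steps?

(i) (v) (vi) (ii) (iv) (vii) (iii)

Nothing is required for (i), (v) and (vi). (i) has the earlier label → (i) first.
Now (v) and (vi) have their prerequisites met. (v) has the earlier label, so (v) next.
That leaves (vi) as the only ready step → (vi).
(ii) needed (i), (v) and (vi), now all done → (ii).
That leaves (iv) as the only ready step → (iv).
(vii) needed (iv), now all done → (vii).
That leaves (iii) as the only ready step → (iii).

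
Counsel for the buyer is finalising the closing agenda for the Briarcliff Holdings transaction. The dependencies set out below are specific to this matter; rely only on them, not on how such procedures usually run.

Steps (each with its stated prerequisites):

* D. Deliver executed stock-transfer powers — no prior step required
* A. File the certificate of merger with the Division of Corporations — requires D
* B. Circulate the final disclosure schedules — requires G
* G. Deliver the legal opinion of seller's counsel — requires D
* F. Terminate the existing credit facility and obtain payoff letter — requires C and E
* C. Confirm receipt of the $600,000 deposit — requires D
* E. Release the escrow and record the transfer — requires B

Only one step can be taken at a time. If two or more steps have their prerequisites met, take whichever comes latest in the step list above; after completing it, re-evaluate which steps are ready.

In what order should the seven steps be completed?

Only D has no prerequisites, so it is first.
C, G and A are all available; C is listed later → C.
Now G and A have their prerequisites met. G is listed later, so G next.
Now B and A have their prerequisites met. B is listed later, so B next.
E now also ready, so the ready set is {E, A}; E is listed later → E.
F now also ready, so the ready set is {F, A}; F is listed later → F.
That leaves A as the only ready step → A.

D, C, G, B, E, F, A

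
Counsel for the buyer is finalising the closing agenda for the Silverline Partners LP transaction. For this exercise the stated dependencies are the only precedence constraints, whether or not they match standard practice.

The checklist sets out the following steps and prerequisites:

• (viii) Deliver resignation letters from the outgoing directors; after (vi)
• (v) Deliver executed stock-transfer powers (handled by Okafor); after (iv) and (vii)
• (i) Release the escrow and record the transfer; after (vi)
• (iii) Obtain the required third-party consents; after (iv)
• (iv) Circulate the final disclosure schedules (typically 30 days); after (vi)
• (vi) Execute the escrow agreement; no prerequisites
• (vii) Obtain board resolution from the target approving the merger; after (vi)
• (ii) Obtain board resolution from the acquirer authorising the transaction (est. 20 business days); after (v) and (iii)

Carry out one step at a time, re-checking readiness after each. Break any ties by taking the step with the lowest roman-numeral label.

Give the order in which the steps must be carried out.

(vi) is the only step with nothing outstanding, so it goes first.
(i), (iv), (vii) and (viii) are all available; (i) has the earlier label → (i).
Ready: (iv), (vii) and (viii). (iv) has the earlier label → (iv).
Ready: (iii), (vii) and (viii). (iii) has the earlier label → (iii).
(vii) and (viii) are both available; (vii) has the earlier label → (vii).
(v) and (viii) are both available; (v) has the earlier label → (v).
(ii) now also ready, so the ready set is {(ii), (viii)}; (ii) has the earlier label → (ii).
Next only (viii) has its prerequisites met → (viii).

(vi), (i), (iv), (iii), (vii), (v), (ii), (viii)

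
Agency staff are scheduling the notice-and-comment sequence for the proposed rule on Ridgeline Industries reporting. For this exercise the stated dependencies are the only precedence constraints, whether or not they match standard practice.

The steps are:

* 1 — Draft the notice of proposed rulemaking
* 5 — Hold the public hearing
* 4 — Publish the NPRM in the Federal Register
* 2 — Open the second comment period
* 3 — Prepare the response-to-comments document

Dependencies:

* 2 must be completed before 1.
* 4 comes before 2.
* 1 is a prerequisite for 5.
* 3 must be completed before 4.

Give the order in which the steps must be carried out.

3 4 2 1 5

3 has no prerequisites → 3 first.
4 is the only step now ready → 4.
That leaves 2 as the only ready step → 2.
1 needed 2, now all done → 1.
5 needed 1, now all done → 5.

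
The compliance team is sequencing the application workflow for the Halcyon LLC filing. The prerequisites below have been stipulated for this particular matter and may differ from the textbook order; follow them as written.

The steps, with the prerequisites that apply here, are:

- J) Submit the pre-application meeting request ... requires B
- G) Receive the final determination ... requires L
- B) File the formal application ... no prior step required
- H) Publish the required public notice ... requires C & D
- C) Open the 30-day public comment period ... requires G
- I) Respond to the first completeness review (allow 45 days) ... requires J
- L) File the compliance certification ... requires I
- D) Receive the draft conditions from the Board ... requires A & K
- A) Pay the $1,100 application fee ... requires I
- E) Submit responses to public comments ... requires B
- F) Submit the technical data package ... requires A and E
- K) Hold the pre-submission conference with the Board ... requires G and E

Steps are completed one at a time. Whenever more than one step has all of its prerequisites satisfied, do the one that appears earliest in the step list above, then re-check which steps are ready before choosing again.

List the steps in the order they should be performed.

B J I L G C A E F K D H

B is the only step with nothing outstanding, so it goes first.
Ready: J and E. J is listed earlier → J.
Ready: I and E. I is listed earlier → I.
L and A now also ready, so the ready set is {L, A, E}; L is listed earlier → L.
Now G, A and E have their prerequisites met. G is listed earlier, so G next.
C now also ready, so the ready set is {C, A, E}; C is listed earlier → C.
A and E are both available; A is listed earlier → A.
Next only E has its prerequisites met → E.
Ready: F and K. F is listed earlier → F.
K is the only step now ready → K.
D needed A and K, now all done → D.
H is the only step now ready → H.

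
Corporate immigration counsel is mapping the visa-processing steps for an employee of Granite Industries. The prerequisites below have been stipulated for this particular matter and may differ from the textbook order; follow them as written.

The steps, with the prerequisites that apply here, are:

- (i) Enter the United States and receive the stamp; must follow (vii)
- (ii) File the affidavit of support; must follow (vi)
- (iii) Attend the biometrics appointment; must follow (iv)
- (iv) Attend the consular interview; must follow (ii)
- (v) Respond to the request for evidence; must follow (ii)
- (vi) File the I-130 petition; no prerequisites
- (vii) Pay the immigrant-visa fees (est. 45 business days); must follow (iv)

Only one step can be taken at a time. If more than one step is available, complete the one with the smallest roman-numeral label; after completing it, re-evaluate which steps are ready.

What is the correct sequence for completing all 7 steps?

Only (vi) has no prerequisites, so it is first.
That leaves (ii) as the only ready step → (ii).
Ready: (iv) and (v). (iv) has the earlier label → (iv).
(iii) and (vii) now also ready, so the ready set is {(iii), (v), (vii)}; (iii) has the earlier label → (iii).
Now (v) and (vii) have their prerequisites met. (v) has the earlier label, so (v) next.
(vii) needed (iv), now all done → (vii).
Next only (i) has its prerequisites met → (i).

(vi), (ii), (iv), (iii), (v), (vii), (i)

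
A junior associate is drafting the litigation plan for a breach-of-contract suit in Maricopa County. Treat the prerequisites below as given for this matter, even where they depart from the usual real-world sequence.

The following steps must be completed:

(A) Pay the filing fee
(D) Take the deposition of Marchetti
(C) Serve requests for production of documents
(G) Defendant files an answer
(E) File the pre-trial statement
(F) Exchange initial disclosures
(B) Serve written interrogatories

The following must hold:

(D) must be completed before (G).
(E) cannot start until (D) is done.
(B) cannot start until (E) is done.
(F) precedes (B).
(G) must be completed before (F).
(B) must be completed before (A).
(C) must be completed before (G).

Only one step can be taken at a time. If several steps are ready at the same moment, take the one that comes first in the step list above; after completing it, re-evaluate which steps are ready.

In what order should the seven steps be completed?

(D) and (C) have no prerequisites; (D) is listed earlier, so (D) is first.
Ready: (C) and (E). (C) is listed earlier → (C).
(G) now also ready, so the ready set is {(G), (E)}; (G) is listed earlier → (G).
(E) and (F) are both available; (E) is listed earlier → (E).
(F) needed (G), now all done → (F).
(B) needed (E) and (F), now all done → (B).
(A) needed (B), now all done → (A).

(D) (C) (G) (E) (F) (B) (A)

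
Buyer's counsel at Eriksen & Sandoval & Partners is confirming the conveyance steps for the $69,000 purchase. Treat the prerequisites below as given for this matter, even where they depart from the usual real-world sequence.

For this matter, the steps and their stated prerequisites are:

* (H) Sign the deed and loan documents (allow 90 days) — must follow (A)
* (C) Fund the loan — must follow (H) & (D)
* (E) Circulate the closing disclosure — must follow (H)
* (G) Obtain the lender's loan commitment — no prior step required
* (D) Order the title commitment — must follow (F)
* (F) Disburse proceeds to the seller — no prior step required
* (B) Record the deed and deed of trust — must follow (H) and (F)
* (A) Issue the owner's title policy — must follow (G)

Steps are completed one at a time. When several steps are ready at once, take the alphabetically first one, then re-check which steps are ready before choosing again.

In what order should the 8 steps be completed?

(F) and (G) have no prerequisites; (F) has the earlier label, so (F) is first.
(D) and (G) are both available; (D) has the earlier label → (D).
(G) is the only step now ready → (G).
(A) needed (G), now all done → (A).
(H) is the only step now ready → (H).
Ready: (B), (C) and (E). (B) has the earlier label → (B).
(C) and (E) are both available; (C) has the earlier label → (C).
(E) is the only step now ready → (E).

(F) → (D) → (G) → (A) → (H) → (B) → (C) → (E)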